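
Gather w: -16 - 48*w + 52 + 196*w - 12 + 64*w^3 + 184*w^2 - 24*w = 64*w^3 + 184*w^2 + 124*w + 24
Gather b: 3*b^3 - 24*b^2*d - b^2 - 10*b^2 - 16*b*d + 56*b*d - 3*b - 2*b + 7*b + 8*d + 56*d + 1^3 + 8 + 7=3*b^3 + b^2*(-24*d - 11) + b*(40*d + 2) + 64*d + 16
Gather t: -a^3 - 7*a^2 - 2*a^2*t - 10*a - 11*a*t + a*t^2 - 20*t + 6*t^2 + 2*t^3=-a^3 - 7*a^2 - 10*a + 2*t^3 + t^2*(a + 6) + t*(-2*a^2 - 11*a - 20)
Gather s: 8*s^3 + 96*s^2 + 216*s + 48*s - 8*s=8*s^3 + 96*s^2 + 256*s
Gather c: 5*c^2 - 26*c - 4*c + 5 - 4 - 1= 5*c^2 - 30*c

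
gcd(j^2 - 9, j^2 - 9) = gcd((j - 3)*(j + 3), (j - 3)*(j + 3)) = j^2 - 9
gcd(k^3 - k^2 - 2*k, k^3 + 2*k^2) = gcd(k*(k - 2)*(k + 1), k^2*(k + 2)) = k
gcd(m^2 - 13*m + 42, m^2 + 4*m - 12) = 1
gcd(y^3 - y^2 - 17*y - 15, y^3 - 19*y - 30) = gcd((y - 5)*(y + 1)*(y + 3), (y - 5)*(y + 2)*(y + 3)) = y^2 - 2*y - 15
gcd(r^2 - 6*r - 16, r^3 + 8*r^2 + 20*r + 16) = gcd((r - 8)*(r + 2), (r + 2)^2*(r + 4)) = r + 2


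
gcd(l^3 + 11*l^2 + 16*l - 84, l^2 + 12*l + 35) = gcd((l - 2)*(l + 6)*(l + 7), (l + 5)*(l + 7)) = l + 7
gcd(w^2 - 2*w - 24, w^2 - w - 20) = w + 4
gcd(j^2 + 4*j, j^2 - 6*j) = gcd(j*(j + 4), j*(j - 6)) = j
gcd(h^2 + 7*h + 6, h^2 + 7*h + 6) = h^2 + 7*h + 6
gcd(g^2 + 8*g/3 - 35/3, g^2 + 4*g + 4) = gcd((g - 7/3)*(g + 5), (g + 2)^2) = 1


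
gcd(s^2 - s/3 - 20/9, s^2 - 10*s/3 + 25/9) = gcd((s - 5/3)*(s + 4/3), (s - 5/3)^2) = s - 5/3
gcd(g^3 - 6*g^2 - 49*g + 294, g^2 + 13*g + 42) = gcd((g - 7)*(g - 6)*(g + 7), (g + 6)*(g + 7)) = g + 7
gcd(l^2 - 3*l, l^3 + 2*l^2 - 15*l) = l^2 - 3*l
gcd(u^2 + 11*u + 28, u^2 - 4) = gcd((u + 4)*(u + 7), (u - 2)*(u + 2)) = 1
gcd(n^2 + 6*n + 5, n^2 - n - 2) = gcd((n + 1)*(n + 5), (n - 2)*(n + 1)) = n + 1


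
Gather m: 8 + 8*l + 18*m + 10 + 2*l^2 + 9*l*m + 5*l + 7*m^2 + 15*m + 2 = 2*l^2 + 13*l + 7*m^2 + m*(9*l + 33) + 20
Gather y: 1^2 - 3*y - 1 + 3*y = 0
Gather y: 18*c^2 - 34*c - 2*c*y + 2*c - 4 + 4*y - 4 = 18*c^2 - 32*c + y*(4 - 2*c) - 8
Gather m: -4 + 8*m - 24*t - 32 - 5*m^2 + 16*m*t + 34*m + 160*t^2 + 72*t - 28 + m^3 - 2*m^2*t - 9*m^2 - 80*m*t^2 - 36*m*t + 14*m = m^3 + m^2*(-2*t - 14) + m*(-80*t^2 - 20*t + 56) + 160*t^2 + 48*t - 64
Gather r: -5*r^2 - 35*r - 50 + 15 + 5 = -5*r^2 - 35*r - 30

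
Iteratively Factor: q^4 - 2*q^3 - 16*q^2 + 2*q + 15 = (q - 5)*(q^3 + 3*q^2 - q - 3) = (q - 5)*(q - 1)*(q^2 + 4*q + 3) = (q - 5)*(q - 1)*(q + 3)*(q + 1)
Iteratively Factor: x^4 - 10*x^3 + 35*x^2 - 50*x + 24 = (x - 4)*(x^3 - 6*x^2 + 11*x - 6) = (x - 4)*(x - 3)*(x^2 - 3*x + 2) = (x - 4)*(x - 3)*(x - 2)*(x - 1)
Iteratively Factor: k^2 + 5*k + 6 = (k + 3)*(k + 2)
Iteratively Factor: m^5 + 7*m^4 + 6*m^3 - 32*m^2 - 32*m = (m + 1)*(m^4 + 6*m^3 - 32*m) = (m + 1)*(m + 4)*(m^3 + 2*m^2 - 8*m) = (m - 2)*(m + 1)*(m + 4)*(m^2 + 4*m) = m*(m - 2)*(m + 1)*(m + 4)*(m + 4)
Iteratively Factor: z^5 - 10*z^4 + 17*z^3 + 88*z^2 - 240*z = (z)*(z^4 - 10*z^3 + 17*z^2 + 88*z - 240) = z*(z - 5)*(z^3 - 5*z^2 - 8*z + 48) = z*(z - 5)*(z - 4)*(z^2 - z - 12) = z*(z - 5)*(z - 4)^2*(z + 3)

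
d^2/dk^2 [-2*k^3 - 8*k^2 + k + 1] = -12*k - 16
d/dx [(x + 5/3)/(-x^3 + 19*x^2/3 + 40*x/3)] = 2*(x - 4)/(x^2*(x^2 - 16*x + 64))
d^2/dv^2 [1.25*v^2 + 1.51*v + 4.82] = 2.50000000000000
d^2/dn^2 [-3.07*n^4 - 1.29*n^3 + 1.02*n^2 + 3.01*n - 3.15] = -36.84*n^2 - 7.74*n + 2.04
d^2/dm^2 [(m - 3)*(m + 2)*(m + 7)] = 6*m + 12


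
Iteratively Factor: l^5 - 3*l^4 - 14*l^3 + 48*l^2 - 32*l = (l - 1)*(l^4 - 2*l^3 - 16*l^2 + 32*l) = (l - 1)*(l + 4)*(l^3 - 6*l^2 + 8*l) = (l - 4)*(l - 1)*(l + 4)*(l^2 - 2*l) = (l - 4)*(l - 2)*(l - 1)*(l + 4)*(l)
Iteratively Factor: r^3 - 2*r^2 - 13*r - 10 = (r - 5)*(r^2 + 3*r + 2) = (r - 5)*(r + 2)*(r + 1)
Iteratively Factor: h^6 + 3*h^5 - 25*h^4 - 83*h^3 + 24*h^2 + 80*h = (h)*(h^5 + 3*h^4 - 25*h^3 - 83*h^2 + 24*h + 80) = h*(h - 5)*(h^4 + 8*h^3 + 15*h^2 - 8*h - 16) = h*(h - 5)*(h + 4)*(h^3 + 4*h^2 - h - 4) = h*(h - 5)*(h + 4)^2*(h^2 - 1) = h*(h - 5)*(h + 1)*(h + 4)^2*(h - 1)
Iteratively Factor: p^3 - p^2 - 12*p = (p)*(p^2 - p - 12) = p*(p - 4)*(p + 3)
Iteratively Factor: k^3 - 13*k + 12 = (k + 4)*(k^2 - 4*k + 3) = (k - 1)*(k + 4)*(k - 3)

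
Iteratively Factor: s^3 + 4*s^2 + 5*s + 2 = (s + 2)*(s^2 + 2*s + 1) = (s + 1)*(s + 2)*(s + 1)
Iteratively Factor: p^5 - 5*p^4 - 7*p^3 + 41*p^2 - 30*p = (p - 1)*(p^4 - 4*p^3 - 11*p^2 + 30*p) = (p - 1)*(p + 3)*(p^3 - 7*p^2 + 10*p) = (p - 2)*(p - 1)*(p + 3)*(p^2 - 5*p) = (p - 5)*(p - 2)*(p - 1)*(p + 3)*(p)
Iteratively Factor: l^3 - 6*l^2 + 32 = (l - 4)*(l^2 - 2*l - 8) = (l - 4)*(l + 2)*(l - 4)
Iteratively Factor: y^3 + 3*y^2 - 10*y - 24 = (y - 3)*(y^2 + 6*y + 8) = (y - 3)*(y + 2)*(y + 4)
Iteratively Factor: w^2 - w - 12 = (w - 4)*(w + 3)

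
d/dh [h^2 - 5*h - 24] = 2*h - 5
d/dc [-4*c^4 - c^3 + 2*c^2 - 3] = c*(-16*c^2 - 3*c + 4)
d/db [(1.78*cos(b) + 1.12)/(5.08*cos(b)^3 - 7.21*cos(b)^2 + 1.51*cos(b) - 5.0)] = (18.0848*cos(b)^3 + 4.235*cos(b)^2 - 16.1504*cos(b) + 10.5912)*sin(b)/(25.8064*cos(b)^6 - 73.2536*cos(b)^5 + 67.3257*cos(b)^4 - 72.5742*cos(b)^3 + 74.3801*cos(b)^2 - 15.1*cos(b) + 25.0)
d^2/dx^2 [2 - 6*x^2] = -12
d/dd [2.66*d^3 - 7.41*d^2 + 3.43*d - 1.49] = 7.98*d^2 - 14.82*d + 3.43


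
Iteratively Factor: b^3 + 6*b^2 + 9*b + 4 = (b + 1)*(b^2 + 5*b + 4) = (b + 1)^2*(b + 4)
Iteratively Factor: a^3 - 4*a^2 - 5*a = (a + 1)*(a^2 - 5*a) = (a - 5)*(a + 1)*(a)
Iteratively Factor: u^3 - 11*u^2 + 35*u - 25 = (u - 5)*(u^2 - 6*u + 5) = (u - 5)^2*(u - 1)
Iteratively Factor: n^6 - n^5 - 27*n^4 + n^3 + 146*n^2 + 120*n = (n - 3)*(n^5 + 2*n^4 - 21*n^3 - 62*n^2 - 40*n) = (n - 3)*(n + 4)*(n^4 - 2*n^3 - 13*n^2 - 10*n) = (n - 5)*(n - 3)*(n + 4)*(n^3 + 3*n^2 + 2*n) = (n - 5)*(n - 3)*(n + 1)*(n + 4)*(n^2 + 2*n) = n*(n - 5)*(n - 3)*(n + 1)*(n + 4)*(n + 2)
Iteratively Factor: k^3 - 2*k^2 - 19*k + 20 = (k + 4)*(k^2 - 6*k + 5) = (k - 5)*(k + 4)*(k - 1)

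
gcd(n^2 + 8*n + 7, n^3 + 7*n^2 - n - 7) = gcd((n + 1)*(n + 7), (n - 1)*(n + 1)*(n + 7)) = n^2 + 8*n + 7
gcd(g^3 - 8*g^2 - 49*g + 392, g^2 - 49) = g^2 - 49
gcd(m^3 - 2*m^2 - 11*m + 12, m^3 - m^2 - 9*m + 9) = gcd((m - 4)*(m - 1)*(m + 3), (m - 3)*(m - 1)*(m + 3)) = m^2 + 2*m - 3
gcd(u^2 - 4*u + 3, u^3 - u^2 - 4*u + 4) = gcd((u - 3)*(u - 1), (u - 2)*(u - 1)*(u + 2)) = u - 1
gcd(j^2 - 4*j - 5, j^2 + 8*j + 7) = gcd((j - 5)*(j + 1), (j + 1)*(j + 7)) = j + 1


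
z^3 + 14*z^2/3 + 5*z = z*(z + 5/3)*(z + 3)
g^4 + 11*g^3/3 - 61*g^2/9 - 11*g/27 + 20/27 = (g - 4/3)*(g - 1/3)*(g + 1/3)*(g + 5)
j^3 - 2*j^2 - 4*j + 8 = (j - 2)^2*(j + 2)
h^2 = h^2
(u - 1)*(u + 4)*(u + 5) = u^3 + 8*u^2 + 11*u - 20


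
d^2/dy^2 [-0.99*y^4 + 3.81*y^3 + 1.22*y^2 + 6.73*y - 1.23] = -11.88*y^2 + 22.86*y + 2.44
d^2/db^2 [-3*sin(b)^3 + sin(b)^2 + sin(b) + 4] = 27*sin(b)^3 - 4*sin(b)^2 - 19*sin(b) + 2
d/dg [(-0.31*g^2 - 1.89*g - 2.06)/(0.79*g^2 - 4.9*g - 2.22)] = (3.0121*g^2 + 4.6312*g - 5.8982)/(0.6241*g^4 - 7.742*g^3 + 20.5024*g^2 + 21.756*g + 4.9284)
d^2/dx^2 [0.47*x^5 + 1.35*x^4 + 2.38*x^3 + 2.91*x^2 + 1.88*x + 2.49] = 9.4*x^3 + 16.2*x^2 + 14.28*x + 5.82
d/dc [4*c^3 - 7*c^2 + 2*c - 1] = 12*c^2 - 14*c + 2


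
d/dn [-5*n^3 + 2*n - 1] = 2 - 15*n^2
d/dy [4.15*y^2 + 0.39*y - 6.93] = 8.3*y + 0.39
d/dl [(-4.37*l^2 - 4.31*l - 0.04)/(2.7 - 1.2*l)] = (5.244*l^2 - 23.598*l - 11.685)/(1.44*l^2 - 6.48*l + 7.29)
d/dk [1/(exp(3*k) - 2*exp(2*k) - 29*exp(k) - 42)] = (-3*exp(2*k) + 4*exp(k) + 29)*exp(k)/(-exp(3*k) + 2*exp(2*k) + 29*exp(k) + 42)^2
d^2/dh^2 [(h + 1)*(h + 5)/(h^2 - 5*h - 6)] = 22/(h^3 - 18*h^2 + 108*h - 216)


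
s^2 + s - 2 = (s - 1)*(s + 2)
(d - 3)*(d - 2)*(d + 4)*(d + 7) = d^4 + 6*d^3 - 21*d^2 - 74*d + 168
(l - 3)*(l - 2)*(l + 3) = l^3 - 2*l^2 - 9*l + 18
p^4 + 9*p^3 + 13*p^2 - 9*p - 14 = (p - 1)*(p + 1)*(p + 2)*(p + 7)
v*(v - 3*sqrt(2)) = v^2 - 3*sqrt(2)*v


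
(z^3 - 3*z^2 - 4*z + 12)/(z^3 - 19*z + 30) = (z + 2)/(z + 5)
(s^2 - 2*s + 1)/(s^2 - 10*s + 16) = (s^2 - 2*s + 1)/(s^2 - 10*s + 16)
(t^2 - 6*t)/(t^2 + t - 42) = t/(t + 7)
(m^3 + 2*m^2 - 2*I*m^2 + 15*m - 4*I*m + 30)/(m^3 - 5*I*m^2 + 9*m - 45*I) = (m + 2)/(m - 3*I)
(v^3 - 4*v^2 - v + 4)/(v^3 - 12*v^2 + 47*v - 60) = (v^2 - 1)/(v^2 - 8*v + 15)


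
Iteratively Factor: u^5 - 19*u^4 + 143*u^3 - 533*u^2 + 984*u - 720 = (u - 3)*(u^4 - 16*u^3 + 95*u^2 - 248*u + 240) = (u - 5)*(u - 3)*(u^3 - 11*u^2 + 40*u - 48) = (u - 5)*(u - 3)^2*(u^2 - 8*u + 16) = (u - 5)*(u - 4)*(u - 3)^2*(u - 4)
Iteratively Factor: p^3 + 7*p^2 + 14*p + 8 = (p + 4)*(p^2 + 3*p + 2) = (p + 2)*(p + 4)*(p + 1)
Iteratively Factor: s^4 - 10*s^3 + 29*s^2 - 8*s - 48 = (s + 1)*(s^3 - 11*s^2 + 40*s - 48) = (s - 4)*(s + 1)*(s^2 - 7*s + 12) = (s - 4)^2*(s + 1)*(s - 3)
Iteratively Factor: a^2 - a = (a - 1)*(a)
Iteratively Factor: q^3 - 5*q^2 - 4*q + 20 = (q + 2)*(q^2 - 7*q + 10) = (q - 2)*(q + 2)*(q - 5)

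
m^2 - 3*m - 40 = (m - 8)*(m + 5)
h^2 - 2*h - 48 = (h - 8)*(h + 6)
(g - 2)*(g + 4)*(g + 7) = g^3 + 9*g^2 + 6*g - 56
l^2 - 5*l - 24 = (l - 8)*(l + 3)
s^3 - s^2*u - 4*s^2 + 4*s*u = s*(s - 4)*(s - u)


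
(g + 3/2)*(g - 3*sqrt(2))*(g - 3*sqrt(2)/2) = g^3 - 9*sqrt(2)*g^2/2 + 3*g^2/2 - 27*sqrt(2)*g/4 + 9*g + 27/2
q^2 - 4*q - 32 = (q - 8)*(q + 4)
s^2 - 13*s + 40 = (s - 8)*(s - 5)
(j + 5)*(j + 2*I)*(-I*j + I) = -I*j^3 + 2*j^2 - 4*I*j^2 + 8*j + 5*I*j - 10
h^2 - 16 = (h - 4)*(h + 4)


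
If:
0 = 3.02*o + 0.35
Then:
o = -0.12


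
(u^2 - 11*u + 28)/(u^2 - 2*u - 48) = (-u^2 + 11*u - 28)/(-u^2 + 2*u + 48)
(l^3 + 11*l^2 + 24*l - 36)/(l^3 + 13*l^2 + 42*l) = (l^2 + 5*l - 6)/(l*(l + 7))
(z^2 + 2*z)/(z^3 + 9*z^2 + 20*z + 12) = z/(z^2 + 7*z + 6)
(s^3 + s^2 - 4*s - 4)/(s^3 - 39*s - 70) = (s^2 - s - 2)/(s^2 - 2*s - 35)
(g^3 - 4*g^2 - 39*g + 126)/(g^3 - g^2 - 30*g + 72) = (g - 7)/(g - 4)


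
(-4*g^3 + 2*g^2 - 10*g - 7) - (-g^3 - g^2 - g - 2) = -3*g^3 + 3*g^2 - 9*g - 5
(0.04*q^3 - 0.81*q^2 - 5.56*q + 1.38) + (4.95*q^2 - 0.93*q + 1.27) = 0.04*q^3 + 4.14*q^2 - 6.49*q + 2.65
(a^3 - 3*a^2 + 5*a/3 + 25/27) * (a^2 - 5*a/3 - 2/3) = a^5 - 14*a^4/3 + 6*a^3 + 4*a^2/27 - 215*a/81 - 50/81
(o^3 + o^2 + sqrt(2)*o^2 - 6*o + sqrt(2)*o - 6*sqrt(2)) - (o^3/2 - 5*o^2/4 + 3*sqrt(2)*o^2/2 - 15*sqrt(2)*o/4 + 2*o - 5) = o^3/2 - sqrt(2)*o^2/2 + 9*o^2/4 - 8*o + 19*sqrt(2)*o/4 - 6*sqrt(2) + 5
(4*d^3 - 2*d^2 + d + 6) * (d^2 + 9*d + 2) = 4*d^5 + 34*d^4 - 9*d^3 + 11*d^2 + 56*d + 12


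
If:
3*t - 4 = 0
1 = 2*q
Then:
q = 1/2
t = 4/3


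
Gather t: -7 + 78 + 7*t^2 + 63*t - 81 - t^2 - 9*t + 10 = 6*t^2 + 54*t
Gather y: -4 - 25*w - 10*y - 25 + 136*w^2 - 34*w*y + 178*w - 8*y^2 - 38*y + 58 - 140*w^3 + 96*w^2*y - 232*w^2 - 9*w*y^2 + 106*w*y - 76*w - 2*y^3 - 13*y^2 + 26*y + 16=-140*w^3 - 96*w^2 + 77*w - 2*y^3 + y^2*(-9*w - 21) + y*(96*w^2 + 72*w - 22) + 45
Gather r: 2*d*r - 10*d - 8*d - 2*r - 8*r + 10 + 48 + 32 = -18*d + r*(2*d - 10) + 90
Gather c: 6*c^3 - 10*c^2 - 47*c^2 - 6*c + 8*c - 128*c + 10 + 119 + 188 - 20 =6*c^3 - 57*c^2 - 126*c + 297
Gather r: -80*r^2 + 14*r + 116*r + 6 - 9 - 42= -80*r^2 + 130*r - 45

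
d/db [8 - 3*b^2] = -6*b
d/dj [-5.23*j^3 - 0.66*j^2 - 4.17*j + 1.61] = -15.69*j^2 - 1.32*j - 4.17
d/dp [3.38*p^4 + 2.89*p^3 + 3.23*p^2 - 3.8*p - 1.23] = 13.52*p^3 + 8.67*p^2 + 6.46*p - 3.8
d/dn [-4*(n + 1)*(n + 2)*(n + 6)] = -12*n^2 - 72*n - 80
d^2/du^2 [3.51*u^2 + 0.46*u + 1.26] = 7.02000000000000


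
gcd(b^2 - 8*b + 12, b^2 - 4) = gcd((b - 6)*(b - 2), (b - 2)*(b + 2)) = b - 2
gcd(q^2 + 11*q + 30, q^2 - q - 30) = q + 5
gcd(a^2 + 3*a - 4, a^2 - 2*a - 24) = a + 4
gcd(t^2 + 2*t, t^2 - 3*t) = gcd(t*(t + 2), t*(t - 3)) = t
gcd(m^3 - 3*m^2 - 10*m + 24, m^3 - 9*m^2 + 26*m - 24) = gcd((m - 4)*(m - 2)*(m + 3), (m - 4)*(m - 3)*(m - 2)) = m^2 - 6*m + 8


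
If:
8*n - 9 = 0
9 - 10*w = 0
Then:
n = 9/8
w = 9/10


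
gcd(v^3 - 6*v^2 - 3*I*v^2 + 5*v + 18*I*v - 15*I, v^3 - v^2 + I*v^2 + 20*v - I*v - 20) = v - 1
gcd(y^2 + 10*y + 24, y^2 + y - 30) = y + 6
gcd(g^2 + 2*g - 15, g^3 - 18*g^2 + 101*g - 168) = g - 3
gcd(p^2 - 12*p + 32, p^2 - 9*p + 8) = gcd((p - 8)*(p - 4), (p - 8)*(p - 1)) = p - 8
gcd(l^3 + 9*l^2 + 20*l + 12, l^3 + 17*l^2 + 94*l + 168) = l + 6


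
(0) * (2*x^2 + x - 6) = 0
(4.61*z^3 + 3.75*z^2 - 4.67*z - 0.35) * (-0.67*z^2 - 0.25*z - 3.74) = -3.0887*z^5 - 3.665*z^4 - 15.05*z^3 - 12.623*z^2 + 17.5533*z + 1.309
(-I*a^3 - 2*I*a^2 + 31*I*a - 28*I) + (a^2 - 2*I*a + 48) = -I*a^3 + a^2 - 2*I*a^2 + 29*I*a + 48 - 28*I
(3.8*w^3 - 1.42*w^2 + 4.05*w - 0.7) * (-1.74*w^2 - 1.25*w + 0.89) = -6.612*w^5 - 2.2792*w^4 - 1.89*w^3 - 5.1083*w^2 + 4.4795*w - 0.623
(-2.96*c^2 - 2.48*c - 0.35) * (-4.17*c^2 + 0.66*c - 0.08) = 12.3432*c^4 + 8.388*c^3 + 0.0594999999999999*c^2 - 0.0326*c + 0.028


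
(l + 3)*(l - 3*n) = l^2 - 3*l*n + 3*l - 9*n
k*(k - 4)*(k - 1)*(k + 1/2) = k^4 - 9*k^3/2 + 3*k^2/2 + 2*k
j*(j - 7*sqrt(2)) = j^2 - 7*sqrt(2)*j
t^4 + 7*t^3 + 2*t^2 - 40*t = t*(t - 2)*(t + 4)*(t + 5)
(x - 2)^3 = x^3 - 6*x^2 + 12*x - 8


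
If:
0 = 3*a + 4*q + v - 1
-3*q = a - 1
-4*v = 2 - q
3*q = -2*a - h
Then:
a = 1/19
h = -20/19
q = 6/19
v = -8/19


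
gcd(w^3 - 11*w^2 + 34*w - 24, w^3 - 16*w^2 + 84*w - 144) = w^2 - 10*w + 24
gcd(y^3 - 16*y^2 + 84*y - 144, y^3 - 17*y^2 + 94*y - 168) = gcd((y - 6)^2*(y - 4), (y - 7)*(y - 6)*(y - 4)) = y^2 - 10*y + 24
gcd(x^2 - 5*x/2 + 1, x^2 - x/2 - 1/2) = 1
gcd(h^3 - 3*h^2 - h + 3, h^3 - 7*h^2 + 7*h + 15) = h^2 - 2*h - 3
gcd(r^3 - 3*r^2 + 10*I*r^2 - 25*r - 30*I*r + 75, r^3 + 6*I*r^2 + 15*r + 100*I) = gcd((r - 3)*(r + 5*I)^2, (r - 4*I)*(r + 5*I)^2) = r^2 + 10*I*r - 25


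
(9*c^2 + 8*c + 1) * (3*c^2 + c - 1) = 27*c^4 + 33*c^3 + 2*c^2 - 7*c - 1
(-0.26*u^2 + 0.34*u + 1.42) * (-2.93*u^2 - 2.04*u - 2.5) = 0.7618*u^4 - 0.4658*u^3 - 4.2042*u^2 - 3.7468*u - 3.55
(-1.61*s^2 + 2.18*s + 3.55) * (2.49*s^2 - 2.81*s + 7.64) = -4.0089*s^4 + 9.9523*s^3 - 9.5867*s^2 + 6.6797*s + 27.122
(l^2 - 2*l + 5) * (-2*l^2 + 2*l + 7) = -2*l^4 + 6*l^3 - 7*l^2 - 4*l + 35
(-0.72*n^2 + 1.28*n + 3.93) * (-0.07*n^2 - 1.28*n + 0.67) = 0.0504*n^4 + 0.832*n^3 - 2.3959*n^2 - 4.1728*n + 2.6331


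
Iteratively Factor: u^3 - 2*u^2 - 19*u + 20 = (u - 5)*(u^2 + 3*u - 4) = (u - 5)*(u - 1)*(u + 4)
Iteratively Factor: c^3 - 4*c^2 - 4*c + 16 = (c - 4)*(c^2 - 4) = (c - 4)*(c - 2)*(c + 2)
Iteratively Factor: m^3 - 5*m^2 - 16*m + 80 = (m - 4)*(m^2 - m - 20) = (m - 5)*(m - 4)*(m + 4)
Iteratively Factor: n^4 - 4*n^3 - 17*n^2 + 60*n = (n)*(n^3 - 4*n^2 - 17*n + 60) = n*(n + 4)*(n^2 - 8*n + 15) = n*(n - 5)*(n + 4)*(n - 3)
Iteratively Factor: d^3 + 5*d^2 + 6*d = (d + 3)*(d^2 + 2*d) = d*(d + 3)*(d + 2)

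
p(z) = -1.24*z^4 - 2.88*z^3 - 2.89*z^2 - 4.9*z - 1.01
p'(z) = -4.96*z^3 - 8.64*z^2 - 5.78*z - 4.9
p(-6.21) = -1236.44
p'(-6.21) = 885.64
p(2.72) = -161.55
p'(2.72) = -184.36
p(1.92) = -58.31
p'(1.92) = -82.95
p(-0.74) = 1.83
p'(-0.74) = -3.34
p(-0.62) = 1.42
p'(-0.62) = -3.46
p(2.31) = -98.56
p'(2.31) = -125.49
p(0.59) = -5.65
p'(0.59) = -12.34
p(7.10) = -4363.32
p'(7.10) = -2256.72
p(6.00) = -2363.57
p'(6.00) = -1421.98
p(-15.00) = -53632.76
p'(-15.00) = 14877.80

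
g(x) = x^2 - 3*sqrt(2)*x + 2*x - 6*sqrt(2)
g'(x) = 2*x - 3*sqrt(2) + 2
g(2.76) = -7.06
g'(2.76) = 3.28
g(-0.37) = -7.52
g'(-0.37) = -2.98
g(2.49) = -7.87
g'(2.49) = 2.74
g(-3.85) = 14.97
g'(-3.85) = -9.94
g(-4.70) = 24.15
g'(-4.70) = -11.64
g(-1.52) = -2.77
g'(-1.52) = -5.28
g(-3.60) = 12.55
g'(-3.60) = -9.44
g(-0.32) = -7.67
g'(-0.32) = -2.88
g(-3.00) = 7.24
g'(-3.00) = -8.24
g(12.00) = 108.60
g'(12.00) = 21.76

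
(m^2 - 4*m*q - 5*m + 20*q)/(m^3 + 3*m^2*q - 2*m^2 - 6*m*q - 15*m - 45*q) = (m - 4*q)/(m^2 + 3*m*q + 3*m + 9*q)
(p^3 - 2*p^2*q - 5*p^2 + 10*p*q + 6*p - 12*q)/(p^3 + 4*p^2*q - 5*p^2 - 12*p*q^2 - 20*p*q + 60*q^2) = (p^2 - 5*p + 6)/(p^2 + 6*p*q - 5*p - 30*q)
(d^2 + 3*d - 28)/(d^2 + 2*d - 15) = (d^2 + 3*d - 28)/(d^2 + 2*d - 15)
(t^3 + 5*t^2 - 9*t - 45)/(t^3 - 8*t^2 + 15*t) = (t^2 + 8*t + 15)/(t*(t - 5))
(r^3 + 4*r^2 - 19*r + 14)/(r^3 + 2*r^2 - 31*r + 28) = (r - 2)/(r - 4)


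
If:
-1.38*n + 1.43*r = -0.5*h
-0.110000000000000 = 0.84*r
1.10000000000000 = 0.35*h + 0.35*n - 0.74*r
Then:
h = 2.20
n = 0.66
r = -0.13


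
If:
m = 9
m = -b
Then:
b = -9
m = 9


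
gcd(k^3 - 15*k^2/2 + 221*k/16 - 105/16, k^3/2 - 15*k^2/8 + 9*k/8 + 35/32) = k - 7/4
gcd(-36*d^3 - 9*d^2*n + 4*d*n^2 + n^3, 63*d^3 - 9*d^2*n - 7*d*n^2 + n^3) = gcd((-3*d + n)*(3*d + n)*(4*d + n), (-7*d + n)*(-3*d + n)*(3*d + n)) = 9*d^2 - n^2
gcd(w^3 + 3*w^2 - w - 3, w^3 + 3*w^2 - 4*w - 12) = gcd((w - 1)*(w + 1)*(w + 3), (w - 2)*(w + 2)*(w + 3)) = w + 3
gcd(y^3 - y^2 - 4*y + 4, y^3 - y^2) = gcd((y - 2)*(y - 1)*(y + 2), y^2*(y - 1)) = y - 1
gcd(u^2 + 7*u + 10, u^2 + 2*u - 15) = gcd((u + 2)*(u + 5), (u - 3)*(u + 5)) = u + 5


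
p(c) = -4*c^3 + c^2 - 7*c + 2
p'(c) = -12*c^2 + 2*c - 7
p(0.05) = 1.65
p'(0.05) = -6.93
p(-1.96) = 49.68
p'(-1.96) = -57.02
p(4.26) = -318.91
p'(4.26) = -216.25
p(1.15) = -10.81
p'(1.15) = -20.57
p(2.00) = -40.00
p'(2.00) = -51.00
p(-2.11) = 58.80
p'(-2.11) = -64.65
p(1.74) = -28.22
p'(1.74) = -39.85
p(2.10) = -45.33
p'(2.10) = -55.72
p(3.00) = -118.00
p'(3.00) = -109.00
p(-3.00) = 140.00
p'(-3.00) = -121.00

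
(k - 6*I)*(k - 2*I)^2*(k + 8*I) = k^4 - 2*I*k^3 + 52*k^2 - 200*I*k - 192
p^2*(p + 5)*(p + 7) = p^4 + 12*p^3 + 35*p^2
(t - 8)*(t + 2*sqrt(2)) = t^2 - 8*t + 2*sqrt(2)*t - 16*sqrt(2)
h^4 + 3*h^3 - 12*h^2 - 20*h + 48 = (h - 2)^2*(h + 3)*(h + 4)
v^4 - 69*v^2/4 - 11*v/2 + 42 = (v - 4)*(v - 3/2)*(v + 2)*(v + 7/2)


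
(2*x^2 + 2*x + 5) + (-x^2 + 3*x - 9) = x^2 + 5*x - 4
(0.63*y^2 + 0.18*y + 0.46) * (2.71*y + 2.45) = 1.7073*y^3 + 2.0313*y^2 + 1.6876*y + 1.127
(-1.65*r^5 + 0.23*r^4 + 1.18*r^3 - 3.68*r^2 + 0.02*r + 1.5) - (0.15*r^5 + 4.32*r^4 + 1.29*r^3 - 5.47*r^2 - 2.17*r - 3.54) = -1.8*r^5 - 4.09*r^4 - 0.11*r^3 + 1.79*r^2 + 2.19*r + 5.04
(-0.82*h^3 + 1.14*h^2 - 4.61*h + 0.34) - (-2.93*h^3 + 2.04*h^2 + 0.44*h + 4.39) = 2.11*h^3 - 0.9*h^2 - 5.05*h - 4.05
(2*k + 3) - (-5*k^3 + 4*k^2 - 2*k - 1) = 5*k^3 - 4*k^2 + 4*k + 4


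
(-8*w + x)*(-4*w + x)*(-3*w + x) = -96*w^3 + 68*w^2*x - 15*w*x^2 + x^3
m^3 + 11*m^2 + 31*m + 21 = (m + 1)*(m + 3)*(m + 7)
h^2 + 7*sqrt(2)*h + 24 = (h + 3*sqrt(2))*(h + 4*sqrt(2))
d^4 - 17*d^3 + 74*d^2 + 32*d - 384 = (d - 8)^2*(d - 3)*(d + 2)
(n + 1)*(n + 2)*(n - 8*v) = n^3 - 8*n^2*v + 3*n^2 - 24*n*v + 2*n - 16*v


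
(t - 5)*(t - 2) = t^2 - 7*t + 10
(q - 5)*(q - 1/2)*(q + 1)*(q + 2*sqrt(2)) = q^4 - 9*q^3/2 + 2*sqrt(2)*q^3 - 9*sqrt(2)*q^2 - 3*q^2 - 6*sqrt(2)*q + 5*q/2 + 5*sqrt(2)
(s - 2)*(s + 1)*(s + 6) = s^3 + 5*s^2 - 8*s - 12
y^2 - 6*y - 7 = (y - 7)*(y + 1)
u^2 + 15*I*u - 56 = (u + 7*I)*(u + 8*I)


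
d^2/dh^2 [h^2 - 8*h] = 2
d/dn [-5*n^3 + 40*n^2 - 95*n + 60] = -15*n^2 + 80*n - 95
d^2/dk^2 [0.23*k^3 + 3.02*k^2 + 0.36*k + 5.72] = 1.38*k + 6.04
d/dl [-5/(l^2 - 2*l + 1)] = 10*(l - 1)/(l^2 - 2*l + 1)^2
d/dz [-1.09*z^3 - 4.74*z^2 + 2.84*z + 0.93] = -3.27*z^2 - 9.48*z + 2.84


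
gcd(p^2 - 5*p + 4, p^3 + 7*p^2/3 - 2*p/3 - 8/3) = p - 1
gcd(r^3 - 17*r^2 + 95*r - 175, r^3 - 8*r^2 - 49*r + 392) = r - 7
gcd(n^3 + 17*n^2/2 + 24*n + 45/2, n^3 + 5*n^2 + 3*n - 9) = n^2 + 6*n + 9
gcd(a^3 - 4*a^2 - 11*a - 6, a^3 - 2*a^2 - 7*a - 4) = a^2 + 2*a + 1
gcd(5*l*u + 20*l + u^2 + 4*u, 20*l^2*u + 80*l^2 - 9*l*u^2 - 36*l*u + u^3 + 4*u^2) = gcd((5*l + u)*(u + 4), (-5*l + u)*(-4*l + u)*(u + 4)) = u + 4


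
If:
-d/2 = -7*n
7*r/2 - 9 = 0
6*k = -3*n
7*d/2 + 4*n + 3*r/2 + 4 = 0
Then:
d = -110/53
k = 55/742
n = -55/371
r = 18/7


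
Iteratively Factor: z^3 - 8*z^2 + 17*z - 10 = (z - 1)*(z^2 - 7*z + 10) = (z - 2)*(z - 1)*(z - 5)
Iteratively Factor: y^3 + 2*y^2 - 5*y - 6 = (y - 2)*(y^2 + 4*y + 3) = (y - 2)*(y + 3)*(y + 1)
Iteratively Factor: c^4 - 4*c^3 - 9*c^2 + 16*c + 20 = (c + 2)*(c^3 - 6*c^2 + 3*c + 10) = (c + 1)*(c + 2)*(c^2 - 7*c + 10) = (c - 5)*(c + 1)*(c + 2)*(c - 2)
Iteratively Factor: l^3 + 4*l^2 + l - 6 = (l + 3)*(l^2 + l - 2) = (l - 1)*(l + 3)*(l + 2)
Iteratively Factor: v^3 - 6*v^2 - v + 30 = (v + 2)*(v^2 - 8*v + 15) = (v - 3)*(v + 2)*(v - 5)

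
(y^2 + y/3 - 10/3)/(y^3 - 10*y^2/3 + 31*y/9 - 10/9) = 3*(y + 2)/(3*y^2 - 5*y + 2)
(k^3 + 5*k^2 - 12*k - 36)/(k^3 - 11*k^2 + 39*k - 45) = (k^2 + 8*k + 12)/(k^2 - 8*k + 15)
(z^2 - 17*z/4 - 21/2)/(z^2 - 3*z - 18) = (z + 7/4)/(z + 3)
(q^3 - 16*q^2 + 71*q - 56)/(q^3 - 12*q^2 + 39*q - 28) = (q - 8)/(q - 4)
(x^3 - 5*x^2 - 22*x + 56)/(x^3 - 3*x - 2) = (x^2 - 3*x - 28)/(x^2 + 2*x + 1)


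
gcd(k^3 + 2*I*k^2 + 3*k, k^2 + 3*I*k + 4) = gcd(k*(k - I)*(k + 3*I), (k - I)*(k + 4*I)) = k - I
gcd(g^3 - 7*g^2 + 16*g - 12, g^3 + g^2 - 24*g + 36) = g^2 - 5*g + 6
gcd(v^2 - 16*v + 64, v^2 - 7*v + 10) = 1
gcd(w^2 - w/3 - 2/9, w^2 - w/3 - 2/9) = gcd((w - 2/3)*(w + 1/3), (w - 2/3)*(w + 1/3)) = w^2 - w/3 - 2/9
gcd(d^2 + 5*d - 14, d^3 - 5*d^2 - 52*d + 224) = d + 7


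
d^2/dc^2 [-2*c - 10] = 0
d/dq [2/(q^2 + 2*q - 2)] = 4*(-q - 1)/(q^2 + 2*q - 2)^2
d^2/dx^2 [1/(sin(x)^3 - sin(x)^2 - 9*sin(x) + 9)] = (-9*sin(x)^5 + 2*sin(x)^4 + 28*sin(x)^3 + 66*sin(x)^2 - 99*sin(x) - 180)/((sin(x) - 3)^3*(sin(x) - 1)^2*(sin(x) + 3)^3)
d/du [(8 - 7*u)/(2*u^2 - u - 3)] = (-14*u^2 + 7*u + (4*u - 1)*(7*u - 8) + 21)/(-2*u^2 + u + 3)^2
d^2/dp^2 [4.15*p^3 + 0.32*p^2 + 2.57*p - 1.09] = 24.9*p + 0.64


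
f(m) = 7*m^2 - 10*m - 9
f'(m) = 14*m - 10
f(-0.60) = -0.48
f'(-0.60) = -18.40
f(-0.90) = 5.67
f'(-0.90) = -22.60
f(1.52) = -8.03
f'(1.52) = 11.28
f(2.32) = 5.48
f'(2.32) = 22.48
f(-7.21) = 426.99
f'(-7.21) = -110.94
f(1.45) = -8.78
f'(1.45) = 10.30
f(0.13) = -10.18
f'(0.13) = -8.18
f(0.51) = -12.28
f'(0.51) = -2.86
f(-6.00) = 303.00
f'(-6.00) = -94.00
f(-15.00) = 1716.00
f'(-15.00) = -220.00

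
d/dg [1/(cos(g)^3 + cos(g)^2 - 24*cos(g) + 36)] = (3*cos(g)^2 + 2*cos(g) - 24)*sin(g)/(cos(g)^3 + cos(g)^2 - 24*cos(g) + 36)^2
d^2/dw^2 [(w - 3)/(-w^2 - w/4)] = 8*(-16*w^3 + 144*w^2 + 36*w + 3)/(w^3*(64*w^3 + 48*w^2 + 12*w + 1))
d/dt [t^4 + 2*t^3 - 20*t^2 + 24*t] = 4*t^3 + 6*t^2 - 40*t + 24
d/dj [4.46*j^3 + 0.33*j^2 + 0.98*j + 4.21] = 13.38*j^2 + 0.66*j + 0.98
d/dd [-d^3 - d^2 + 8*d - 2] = -3*d^2 - 2*d + 8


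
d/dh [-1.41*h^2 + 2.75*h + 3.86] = 2.75 - 2.82*h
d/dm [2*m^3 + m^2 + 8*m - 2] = 6*m^2 + 2*m + 8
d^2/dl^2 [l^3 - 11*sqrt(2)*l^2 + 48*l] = 6*l - 22*sqrt(2)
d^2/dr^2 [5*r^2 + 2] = 10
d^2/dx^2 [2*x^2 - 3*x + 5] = 4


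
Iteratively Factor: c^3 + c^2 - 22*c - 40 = (c + 2)*(c^2 - c - 20) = (c + 2)*(c + 4)*(c - 5)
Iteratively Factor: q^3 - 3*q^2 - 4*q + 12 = (q - 2)*(q^2 - q - 6) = (q - 2)*(q + 2)*(q - 3)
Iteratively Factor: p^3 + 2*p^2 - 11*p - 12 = (p - 3)*(p^2 + 5*p + 4) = (p - 3)*(p + 4)*(p + 1)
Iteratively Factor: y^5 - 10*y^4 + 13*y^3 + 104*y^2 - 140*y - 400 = (y + 2)*(y^4 - 12*y^3 + 37*y^2 + 30*y - 200) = (y - 5)*(y + 2)*(y^3 - 7*y^2 + 2*y + 40) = (y - 5)*(y - 4)*(y + 2)*(y^2 - 3*y - 10) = (y - 5)*(y - 4)*(y + 2)^2*(y - 5)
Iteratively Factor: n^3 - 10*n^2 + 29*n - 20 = (n - 4)*(n^2 - 6*n + 5) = (n - 4)*(n - 1)*(n - 5)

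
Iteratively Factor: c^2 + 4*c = (c + 4)*(c)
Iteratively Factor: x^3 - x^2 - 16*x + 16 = (x - 1)*(x^2 - 16) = (x - 1)*(x + 4)*(x - 4)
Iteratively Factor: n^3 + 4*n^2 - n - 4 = (n + 4)*(n^2 - 1) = (n + 1)*(n + 4)*(n - 1)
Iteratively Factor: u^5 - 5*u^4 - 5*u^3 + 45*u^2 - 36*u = (u - 1)*(u^4 - 4*u^3 - 9*u^2 + 36*u) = u*(u - 1)*(u^3 - 4*u^2 - 9*u + 36) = u*(u - 3)*(u - 1)*(u^2 - u - 12) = u*(u - 3)*(u - 1)*(u + 3)*(u - 4)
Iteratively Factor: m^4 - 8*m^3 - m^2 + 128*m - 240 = (m - 5)*(m^3 - 3*m^2 - 16*m + 48) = (m - 5)*(m - 4)*(m^2 + m - 12) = (m - 5)*(m - 4)*(m + 4)*(m - 3)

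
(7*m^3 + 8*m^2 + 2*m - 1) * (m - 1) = 7*m^4 + m^3 - 6*m^2 - 3*m + 1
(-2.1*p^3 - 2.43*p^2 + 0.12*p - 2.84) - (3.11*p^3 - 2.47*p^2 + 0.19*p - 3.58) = -5.21*p^3 + 0.04*p^2 - 0.07*p + 0.74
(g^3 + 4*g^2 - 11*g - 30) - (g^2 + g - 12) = g^3 + 3*g^2 - 12*g - 18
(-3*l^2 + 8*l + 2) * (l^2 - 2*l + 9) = -3*l^4 + 14*l^3 - 41*l^2 + 68*l + 18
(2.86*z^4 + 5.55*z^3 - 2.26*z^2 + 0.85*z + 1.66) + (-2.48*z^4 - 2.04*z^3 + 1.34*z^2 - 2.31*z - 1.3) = 0.38*z^4 + 3.51*z^3 - 0.92*z^2 - 1.46*z + 0.36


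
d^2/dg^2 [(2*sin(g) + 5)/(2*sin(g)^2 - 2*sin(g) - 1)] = 2*(4*sin(g)^5 + 44*sin(g)^4 - 26*sin(g)^3 - 32*sin(g)^2 + 44*sin(g) - 26)/(2*sin(g) + cos(2*g))^3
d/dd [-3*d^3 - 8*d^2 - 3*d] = -9*d^2 - 16*d - 3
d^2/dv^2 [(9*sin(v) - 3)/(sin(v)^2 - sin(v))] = 3*(-3*sin(v) - 2 + 1/sin(v) - 4/sin(v)^2 + 2/sin(v)^3)/(sin(v) - 1)^2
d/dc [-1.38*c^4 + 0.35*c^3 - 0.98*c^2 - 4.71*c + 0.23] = -5.52*c^3 + 1.05*c^2 - 1.96*c - 4.71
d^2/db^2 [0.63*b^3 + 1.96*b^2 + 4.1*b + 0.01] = 3.78*b + 3.92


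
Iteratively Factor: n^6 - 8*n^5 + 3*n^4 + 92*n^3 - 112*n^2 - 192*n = (n - 4)*(n^5 - 4*n^4 - 13*n^3 + 40*n^2 + 48*n) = n*(n - 4)*(n^4 - 4*n^3 - 13*n^2 + 40*n + 48) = n*(n - 4)*(n + 1)*(n^3 - 5*n^2 - 8*n + 48) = n*(n - 4)^2*(n + 1)*(n^2 - n - 12) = n*(n - 4)^3*(n + 1)*(n + 3)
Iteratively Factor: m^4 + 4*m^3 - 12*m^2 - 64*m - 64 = (m - 4)*(m^3 + 8*m^2 + 20*m + 16) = (m - 4)*(m + 2)*(m^2 + 6*m + 8) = (m - 4)*(m + 2)*(m + 4)*(m + 2)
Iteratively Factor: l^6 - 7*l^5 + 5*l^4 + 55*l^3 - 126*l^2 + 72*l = (l - 1)*(l^5 - 6*l^4 - l^3 + 54*l^2 - 72*l) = (l - 2)*(l - 1)*(l^4 - 4*l^3 - 9*l^2 + 36*l) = (l - 4)*(l - 2)*(l - 1)*(l^3 - 9*l) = l*(l - 4)*(l - 2)*(l - 1)*(l^2 - 9) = l*(l - 4)*(l - 3)*(l - 2)*(l - 1)*(l + 3)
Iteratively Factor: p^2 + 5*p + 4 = (p + 1)*(p + 4)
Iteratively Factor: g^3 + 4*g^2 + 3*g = (g + 3)*(g^2 + g) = g*(g + 3)*(g + 1)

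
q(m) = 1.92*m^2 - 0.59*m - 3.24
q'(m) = 3.84*m - 0.59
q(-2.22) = 7.53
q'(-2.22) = -9.11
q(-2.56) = 10.85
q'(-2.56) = -10.42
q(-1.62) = 2.75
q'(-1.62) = -6.81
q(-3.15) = 17.67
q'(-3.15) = -12.69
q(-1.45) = 1.65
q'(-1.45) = -6.16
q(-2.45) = 9.73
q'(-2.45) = -10.00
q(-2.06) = 6.12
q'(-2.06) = -8.50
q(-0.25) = -2.97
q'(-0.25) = -1.55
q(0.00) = -3.24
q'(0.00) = -0.59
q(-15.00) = 437.61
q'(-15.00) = -58.19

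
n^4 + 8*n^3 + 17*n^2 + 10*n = n*(n + 1)*(n + 2)*(n + 5)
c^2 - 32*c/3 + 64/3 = (c - 8)*(c - 8/3)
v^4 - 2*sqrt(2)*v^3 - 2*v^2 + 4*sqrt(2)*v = v*(v - 2*sqrt(2))*(v - sqrt(2))*(v + sqrt(2))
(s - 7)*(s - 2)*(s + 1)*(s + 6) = s^4 - 2*s^3 - 43*s^2 + 44*s + 84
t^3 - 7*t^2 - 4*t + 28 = (t - 7)*(t - 2)*(t + 2)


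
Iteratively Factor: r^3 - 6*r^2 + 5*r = (r)*(r^2 - 6*r + 5) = r*(r - 1)*(r - 5)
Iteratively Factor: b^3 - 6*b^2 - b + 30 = (b - 5)*(b^2 - b - 6) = (b - 5)*(b - 3)*(b + 2)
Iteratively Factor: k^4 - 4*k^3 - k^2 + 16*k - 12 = (k - 2)*(k^3 - 2*k^2 - 5*k + 6) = (k - 2)*(k + 2)*(k^2 - 4*k + 3) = (k - 3)*(k - 2)*(k + 2)*(k - 1)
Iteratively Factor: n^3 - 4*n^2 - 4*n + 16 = (n - 2)*(n^2 - 2*n - 8) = (n - 4)*(n - 2)*(n + 2)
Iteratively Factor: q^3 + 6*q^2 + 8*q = (q + 4)*(q^2 + 2*q) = q*(q + 4)*(q + 2)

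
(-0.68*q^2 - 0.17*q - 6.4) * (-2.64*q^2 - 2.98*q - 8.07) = 1.7952*q^4 + 2.4752*q^3 + 22.8902*q^2 + 20.4439*q + 51.648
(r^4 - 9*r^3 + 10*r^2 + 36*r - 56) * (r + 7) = r^5 - 2*r^4 - 53*r^3 + 106*r^2 + 196*r - 392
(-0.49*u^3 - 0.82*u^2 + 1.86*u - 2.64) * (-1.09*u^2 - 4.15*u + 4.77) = 0.5341*u^5 + 2.9273*u^4 - 0.9617*u^3 - 8.7528*u^2 + 19.8282*u - 12.5928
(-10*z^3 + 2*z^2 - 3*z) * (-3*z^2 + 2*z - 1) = 30*z^5 - 26*z^4 + 23*z^3 - 8*z^2 + 3*z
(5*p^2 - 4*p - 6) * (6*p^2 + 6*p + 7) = 30*p^4 + 6*p^3 - 25*p^2 - 64*p - 42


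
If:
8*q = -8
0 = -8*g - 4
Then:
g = -1/2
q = -1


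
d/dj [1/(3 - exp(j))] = exp(j)/(exp(j) - 3)^2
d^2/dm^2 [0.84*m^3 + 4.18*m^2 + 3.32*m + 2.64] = 5.04*m + 8.36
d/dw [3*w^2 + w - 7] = 6*w + 1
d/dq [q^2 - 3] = 2*q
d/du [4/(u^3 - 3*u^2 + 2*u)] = 4*(-3*u^2 + 6*u - 2)/(u^2*(u^2 - 3*u + 2)^2)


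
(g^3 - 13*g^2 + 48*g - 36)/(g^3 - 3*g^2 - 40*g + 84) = (g^3 - 13*g^2 + 48*g - 36)/(g^3 - 3*g^2 - 40*g + 84)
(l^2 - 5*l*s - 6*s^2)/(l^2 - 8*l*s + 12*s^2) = (-l - s)/(-l + 2*s)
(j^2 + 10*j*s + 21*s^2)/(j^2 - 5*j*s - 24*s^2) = (-j - 7*s)/(-j + 8*s)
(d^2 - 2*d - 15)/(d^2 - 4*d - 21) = (d - 5)/(d - 7)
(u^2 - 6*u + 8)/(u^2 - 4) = (u - 4)/(u + 2)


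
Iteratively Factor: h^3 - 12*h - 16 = (h + 2)*(h^2 - 2*h - 8) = (h + 2)^2*(h - 4)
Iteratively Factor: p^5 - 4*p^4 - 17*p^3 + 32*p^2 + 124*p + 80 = (p - 4)*(p^4 - 17*p^2 - 36*p - 20) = (p - 5)*(p - 4)*(p^3 + 5*p^2 + 8*p + 4) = (p - 5)*(p - 4)*(p + 2)*(p^2 + 3*p + 2) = (p - 5)*(p - 4)*(p + 1)*(p + 2)*(p + 2)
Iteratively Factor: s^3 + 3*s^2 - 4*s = (s)*(s^2 + 3*s - 4) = s*(s - 1)*(s + 4)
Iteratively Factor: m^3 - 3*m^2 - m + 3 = (m - 3)*(m^2 - 1) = (m - 3)*(m - 1)*(m + 1)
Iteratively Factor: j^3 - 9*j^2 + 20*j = (j - 4)*(j^2 - 5*j) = (j - 5)*(j - 4)*(j)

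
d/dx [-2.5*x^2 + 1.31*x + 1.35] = 1.31 - 5.0*x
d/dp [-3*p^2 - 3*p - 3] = -6*p - 3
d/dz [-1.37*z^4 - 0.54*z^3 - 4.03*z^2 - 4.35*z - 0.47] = -5.48*z^3 - 1.62*z^2 - 8.06*z - 4.35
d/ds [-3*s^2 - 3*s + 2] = -6*s - 3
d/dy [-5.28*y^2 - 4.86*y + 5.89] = -10.56*y - 4.86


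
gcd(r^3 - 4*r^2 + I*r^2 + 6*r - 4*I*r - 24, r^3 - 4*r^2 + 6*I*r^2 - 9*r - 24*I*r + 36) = r^2 + r*(-4 + 3*I) - 12*I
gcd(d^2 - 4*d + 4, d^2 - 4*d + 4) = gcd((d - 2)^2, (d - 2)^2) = d^2 - 4*d + 4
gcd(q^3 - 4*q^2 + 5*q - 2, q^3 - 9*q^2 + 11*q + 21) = 1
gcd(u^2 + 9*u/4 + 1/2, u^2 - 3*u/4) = 1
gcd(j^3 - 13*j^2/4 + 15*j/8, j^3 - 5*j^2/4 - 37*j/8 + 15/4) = j^2 - 13*j/4 + 15/8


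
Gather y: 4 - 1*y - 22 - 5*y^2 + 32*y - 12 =-5*y^2 + 31*y - 30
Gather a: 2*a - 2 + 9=2*a + 7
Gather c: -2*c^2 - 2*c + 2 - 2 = -2*c^2 - 2*c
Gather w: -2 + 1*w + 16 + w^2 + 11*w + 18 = w^2 + 12*w + 32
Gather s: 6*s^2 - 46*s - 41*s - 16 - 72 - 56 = 6*s^2 - 87*s - 144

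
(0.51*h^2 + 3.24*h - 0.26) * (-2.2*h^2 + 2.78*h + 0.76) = -1.122*h^4 - 5.7102*h^3 + 9.9668*h^2 + 1.7396*h - 0.1976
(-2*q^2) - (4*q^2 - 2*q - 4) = -6*q^2 + 2*q + 4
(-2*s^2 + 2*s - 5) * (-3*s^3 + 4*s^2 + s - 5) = 6*s^5 - 14*s^4 + 21*s^3 - 8*s^2 - 15*s + 25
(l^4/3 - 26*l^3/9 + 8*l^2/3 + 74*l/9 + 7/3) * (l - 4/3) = l^5/3 - 10*l^4/3 + 176*l^3/27 + 14*l^2/3 - 233*l/27 - 28/9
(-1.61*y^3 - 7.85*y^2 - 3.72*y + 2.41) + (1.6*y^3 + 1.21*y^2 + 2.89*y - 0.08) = -0.01*y^3 - 6.64*y^2 - 0.83*y + 2.33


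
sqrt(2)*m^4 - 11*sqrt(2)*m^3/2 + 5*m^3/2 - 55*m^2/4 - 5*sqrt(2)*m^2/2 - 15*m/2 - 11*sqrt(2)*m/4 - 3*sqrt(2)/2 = (m - 6)*(m + 1/2)*(m + sqrt(2))*(sqrt(2)*m + 1/2)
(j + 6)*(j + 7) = j^2 + 13*j + 42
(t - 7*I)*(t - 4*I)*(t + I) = t^3 - 10*I*t^2 - 17*t - 28*I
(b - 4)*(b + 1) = b^2 - 3*b - 4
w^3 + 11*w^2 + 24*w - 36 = (w - 1)*(w + 6)^2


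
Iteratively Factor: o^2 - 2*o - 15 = (o + 3)*(o - 5)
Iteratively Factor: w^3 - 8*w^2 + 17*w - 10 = (w - 5)*(w^2 - 3*w + 2) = (w - 5)*(w - 2)*(w - 1)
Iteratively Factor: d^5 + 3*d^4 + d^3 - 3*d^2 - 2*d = (d - 1)*(d^4 + 4*d^3 + 5*d^2 + 2*d) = (d - 1)*(d + 1)*(d^3 + 3*d^2 + 2*d) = (d - 1)*(d + 1)^2*(d^2 + 2*d) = d*(d - 1)*(d + 1)^2*(d + 2)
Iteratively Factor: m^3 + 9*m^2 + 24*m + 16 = (m + 4)*(m^2 + 5*m + 4) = (m + 1)*(m + 4)*(m + 4)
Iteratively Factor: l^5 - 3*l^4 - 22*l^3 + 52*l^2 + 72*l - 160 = (l - 2)*(l^4 - l^3 - 24*l^2 + 4*l + 80) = (l - 2)*(l + 2)*(l^3 - 3*l^2 - 18*l + 40) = (l - 5)*(l - 2)*(l + 2)*(l^2 + 2*l - 8) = (l - 5)*(l - 2)^2*(l + 2)*(l + 4)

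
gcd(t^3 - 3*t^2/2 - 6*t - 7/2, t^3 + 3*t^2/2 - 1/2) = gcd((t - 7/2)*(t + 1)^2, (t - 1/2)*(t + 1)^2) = t^2 + 2*t + 1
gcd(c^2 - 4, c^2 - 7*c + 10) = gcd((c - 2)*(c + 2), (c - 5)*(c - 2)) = c - 2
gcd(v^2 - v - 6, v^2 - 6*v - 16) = v + 2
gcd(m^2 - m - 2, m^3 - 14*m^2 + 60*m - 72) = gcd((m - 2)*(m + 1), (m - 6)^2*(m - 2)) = m - 2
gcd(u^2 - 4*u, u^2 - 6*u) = u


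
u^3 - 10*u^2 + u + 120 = (u - 8)*(u - 5)*(u + 3)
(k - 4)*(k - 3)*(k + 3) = k^3 - 4*k^2 - 9*k + 36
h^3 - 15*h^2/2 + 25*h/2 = h*(h - 5)*(h - 5/2)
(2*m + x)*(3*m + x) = 6*m^2 + 5*m*x + x^2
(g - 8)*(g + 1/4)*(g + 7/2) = g^3 - 17*g^2/4 - 233*g/8 - 7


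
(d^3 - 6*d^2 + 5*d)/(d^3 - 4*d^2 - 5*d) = (d - 1)/(d + 1)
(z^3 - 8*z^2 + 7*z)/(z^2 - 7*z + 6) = z*(z - 7)/(z - 6)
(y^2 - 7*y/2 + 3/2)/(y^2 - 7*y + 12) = (y - 1/2)/(y - 4)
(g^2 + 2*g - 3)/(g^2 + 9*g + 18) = (g - 1)/(g + 6)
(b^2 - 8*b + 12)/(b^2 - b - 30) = (b - 2)/(b + 5)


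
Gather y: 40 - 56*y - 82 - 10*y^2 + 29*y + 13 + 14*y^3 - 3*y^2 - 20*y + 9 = 14*y^3 - 13*y^2 - 47*y - 20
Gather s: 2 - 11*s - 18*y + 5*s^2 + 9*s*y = 5*s^2 + s*(9*y - 11) - 18*y + 2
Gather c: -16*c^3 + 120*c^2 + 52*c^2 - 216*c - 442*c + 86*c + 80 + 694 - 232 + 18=-16*c^3 + 172*c^2 - 572*c + 560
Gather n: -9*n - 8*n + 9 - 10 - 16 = -17*n - 17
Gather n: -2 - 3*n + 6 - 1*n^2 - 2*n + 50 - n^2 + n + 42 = -2*n^2 - 4*n + 96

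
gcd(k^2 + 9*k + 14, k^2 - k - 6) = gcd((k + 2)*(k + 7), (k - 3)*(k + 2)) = k + 2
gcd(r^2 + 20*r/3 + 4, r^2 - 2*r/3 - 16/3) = 1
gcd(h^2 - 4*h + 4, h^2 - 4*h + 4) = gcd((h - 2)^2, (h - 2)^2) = h^2 - 4*h + 4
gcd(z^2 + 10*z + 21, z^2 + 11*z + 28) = z + 7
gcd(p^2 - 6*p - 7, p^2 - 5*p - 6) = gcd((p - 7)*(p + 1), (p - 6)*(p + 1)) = p + 1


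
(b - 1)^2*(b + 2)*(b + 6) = b^4 + 6*b^3 - 3*b^2 - 16*b + 12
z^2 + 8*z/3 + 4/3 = (z + 2/3)*(z + 2)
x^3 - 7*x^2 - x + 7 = (x - 7)*(x - 1)*(x + 1)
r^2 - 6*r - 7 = (r - 7)*(r + 1)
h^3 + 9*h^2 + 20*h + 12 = (h + 1)*(h + 2)*(h + 6)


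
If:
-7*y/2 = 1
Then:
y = -2/7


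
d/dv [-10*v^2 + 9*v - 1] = 9 - 20*v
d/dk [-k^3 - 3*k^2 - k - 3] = -3*k^2 - 6*k - 1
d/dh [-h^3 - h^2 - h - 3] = -3*h^2 - 2*h - 1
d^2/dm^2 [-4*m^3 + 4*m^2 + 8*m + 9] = 8 - 24*m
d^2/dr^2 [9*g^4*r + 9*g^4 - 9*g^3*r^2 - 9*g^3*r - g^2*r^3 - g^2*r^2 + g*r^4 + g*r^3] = 2*g*(-9*g^2 - 3*g*r - g + 6*r^2 + 3*r)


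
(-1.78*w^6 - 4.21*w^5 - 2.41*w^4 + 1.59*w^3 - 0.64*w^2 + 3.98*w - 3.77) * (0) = 0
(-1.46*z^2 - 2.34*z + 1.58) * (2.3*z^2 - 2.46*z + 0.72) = -3.358*z^4 - 1.7904*z^3 + 8.3392*z^2 - 5.5716*z + 1.1376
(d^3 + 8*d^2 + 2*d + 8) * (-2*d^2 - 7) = -2*d^5 - 16*d^4 - 11*d^3 - 72*d^2 - 14*d - 56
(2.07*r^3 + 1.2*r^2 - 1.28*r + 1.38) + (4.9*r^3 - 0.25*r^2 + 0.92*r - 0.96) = 6.97*r^3 + 0.95*r^2 - 0.36*r + 0.42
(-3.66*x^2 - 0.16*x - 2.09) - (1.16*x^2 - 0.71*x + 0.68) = -4.82*x^2 + 0.55*x - 2.77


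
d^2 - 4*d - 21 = (d - 7)*(d + 3)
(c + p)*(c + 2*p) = c^2 + 3*c*p + 2*p^2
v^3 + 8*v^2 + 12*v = v*(v + 2)*(v + 6)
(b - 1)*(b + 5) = b^2 + 4*b - 5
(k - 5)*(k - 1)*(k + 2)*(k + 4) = k^4 - 23*k^2 - 18*k + 40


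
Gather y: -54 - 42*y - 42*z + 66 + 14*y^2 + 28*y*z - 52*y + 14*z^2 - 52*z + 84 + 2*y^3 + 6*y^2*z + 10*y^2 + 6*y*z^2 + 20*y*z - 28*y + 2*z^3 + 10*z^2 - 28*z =2*y^3 + y^2*(6*z + 24) + y*(6*z^2 + 48*z - 122) + 2*z^3 + 24*z^2 - 122*z + 96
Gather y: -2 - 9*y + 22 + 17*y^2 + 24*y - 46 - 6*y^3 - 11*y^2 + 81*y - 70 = -6*y^3 + 6*y^2 + 96*y - 96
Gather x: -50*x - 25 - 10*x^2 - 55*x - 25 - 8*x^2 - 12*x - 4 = -18*x^2 - 117*x - 54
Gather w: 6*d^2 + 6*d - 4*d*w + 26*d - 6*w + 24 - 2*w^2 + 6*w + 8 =6*d^2 - 4*d*w + 32*d - 2*w^2 + 32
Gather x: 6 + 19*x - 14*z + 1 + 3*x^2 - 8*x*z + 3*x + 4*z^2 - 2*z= 3*x^2 + x*(22 - 8*z) + 4*z^2 - 16*z + 7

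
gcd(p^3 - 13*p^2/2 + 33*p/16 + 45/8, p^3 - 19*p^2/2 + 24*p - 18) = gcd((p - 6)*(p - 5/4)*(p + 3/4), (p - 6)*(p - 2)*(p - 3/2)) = p - 6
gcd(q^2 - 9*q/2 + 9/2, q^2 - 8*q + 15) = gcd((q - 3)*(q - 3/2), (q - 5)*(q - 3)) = q - 3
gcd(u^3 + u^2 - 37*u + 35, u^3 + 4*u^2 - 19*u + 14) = u^2 + 6*u - 7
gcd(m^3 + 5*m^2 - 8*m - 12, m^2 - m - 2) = m^2 - m - 2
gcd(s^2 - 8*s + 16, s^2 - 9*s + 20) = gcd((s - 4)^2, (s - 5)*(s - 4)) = s - 4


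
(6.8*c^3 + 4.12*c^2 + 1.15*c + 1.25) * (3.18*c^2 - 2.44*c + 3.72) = 21.624*c^5 - 3.4904*c^4 + 18.9002*c^3 + 16.4954*c^2 + 1.228*c + 4.65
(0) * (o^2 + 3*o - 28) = 0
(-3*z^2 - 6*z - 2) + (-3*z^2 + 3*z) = -6*z^2 - 3*z - 2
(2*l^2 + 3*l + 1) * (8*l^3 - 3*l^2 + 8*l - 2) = 16*l^5 + 18*l^4 + 15*l^3 + 17*l^2 + 2*l - 2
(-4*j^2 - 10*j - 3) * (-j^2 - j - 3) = 4*j^4 + 14*j^3 + 25*j^2 + 33*j + 9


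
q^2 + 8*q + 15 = (q + 3)*(q + 5)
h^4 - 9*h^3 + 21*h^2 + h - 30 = (h - 5)*(h - 3)*(h - 2)*(h + 1)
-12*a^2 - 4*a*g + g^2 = (-6*a + g)*(2*a + g)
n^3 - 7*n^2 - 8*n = n*(n - 8)*(n + 1)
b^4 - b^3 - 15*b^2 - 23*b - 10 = (b - 5)*(b + 1)^2*(b + 2)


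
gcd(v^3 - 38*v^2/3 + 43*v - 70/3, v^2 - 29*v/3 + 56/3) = v - 7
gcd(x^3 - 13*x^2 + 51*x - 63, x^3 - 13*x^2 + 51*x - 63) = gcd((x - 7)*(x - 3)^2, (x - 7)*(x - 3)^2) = x^3 - 13*x^2 + 51*x - 63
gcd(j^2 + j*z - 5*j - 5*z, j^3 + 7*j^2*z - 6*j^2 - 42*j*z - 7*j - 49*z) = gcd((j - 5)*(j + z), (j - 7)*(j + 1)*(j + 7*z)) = 1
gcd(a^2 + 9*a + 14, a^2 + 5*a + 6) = a + 2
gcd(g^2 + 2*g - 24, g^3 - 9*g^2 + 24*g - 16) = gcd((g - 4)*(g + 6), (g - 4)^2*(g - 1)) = g - 4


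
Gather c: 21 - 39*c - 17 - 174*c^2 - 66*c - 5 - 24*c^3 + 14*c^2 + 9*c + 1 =-24*c^3 - 160*c^2 - 96*c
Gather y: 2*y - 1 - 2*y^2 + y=-2*y^2 + 3*y - 1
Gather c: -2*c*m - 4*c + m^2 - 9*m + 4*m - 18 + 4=c*(-2*m - 4) + m^2 - 5*m - 14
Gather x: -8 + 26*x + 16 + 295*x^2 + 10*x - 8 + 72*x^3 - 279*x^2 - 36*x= 72*x^3 + 16*x^2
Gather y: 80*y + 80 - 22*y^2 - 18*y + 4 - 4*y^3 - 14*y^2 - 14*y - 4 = -4*y^3 - 36*y^2 + 48*y + 80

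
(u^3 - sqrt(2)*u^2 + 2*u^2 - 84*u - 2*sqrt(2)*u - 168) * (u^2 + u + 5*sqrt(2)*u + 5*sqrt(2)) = u^5 + 3*u^4 + 4*sqrt(2)*u^4 - 92*u^3 + 12*sqrt(2)*u^3 - 412*sqrt(2)*u^2 - 282*u^2 - 1260*sqrt(2)*u - 188*u - 840*sqrt(2)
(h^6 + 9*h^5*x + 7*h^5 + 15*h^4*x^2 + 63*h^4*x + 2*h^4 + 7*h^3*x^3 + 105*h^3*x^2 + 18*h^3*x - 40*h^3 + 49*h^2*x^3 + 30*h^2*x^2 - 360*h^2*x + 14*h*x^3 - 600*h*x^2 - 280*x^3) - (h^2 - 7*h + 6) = h^6 + 9*h^5*x + 7*h^5 + 15*h^4*x^2 + 63*h^4*x + 2*h^4 + 7*h^3*x^3 + 105*h^3*x^2 + 18*h^3*x - 40*h^3 + 49*h^2*x^3 + 30*h^2*x^2 - 360*h^2*x - h^2 + 14*h*x^3 - 600*h*x^2 + 7*h - 280*x^3 - 6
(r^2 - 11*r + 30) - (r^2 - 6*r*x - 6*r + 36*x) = 6*r*x - 5*r - 36*x + 30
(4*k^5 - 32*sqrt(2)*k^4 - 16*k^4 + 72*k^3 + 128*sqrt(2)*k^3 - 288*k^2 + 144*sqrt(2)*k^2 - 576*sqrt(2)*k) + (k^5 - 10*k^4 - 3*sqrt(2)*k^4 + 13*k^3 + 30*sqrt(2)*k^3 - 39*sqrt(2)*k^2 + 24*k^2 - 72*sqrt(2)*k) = 5*k^5 - 35*sqrt(2)*k^4 - 26*k^4 + 85*k^3 + 158*sqrt(2)*k^3 - 264*k^2 + 105*sqrt(2)*k^2 - 648*sqrt(2)*k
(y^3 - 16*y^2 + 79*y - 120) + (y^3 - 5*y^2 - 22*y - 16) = 2*y^3 - 21*y^2 + 57*y - 136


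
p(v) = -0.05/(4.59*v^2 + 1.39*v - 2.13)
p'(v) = -0.05*(-9.18*v - 1.39)/(4.59*v^2 + 1.39*v - 2.13)^2 = (0.459*v + 0.0695)/(4.59*v^2 + 1.39*v - 2.13)^2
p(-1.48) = -0.01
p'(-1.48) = -0.02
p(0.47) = 0.11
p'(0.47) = 1.33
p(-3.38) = -0.00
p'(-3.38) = -0.00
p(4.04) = -0.00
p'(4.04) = 0.00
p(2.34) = -0.00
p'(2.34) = 0.00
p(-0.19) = 0.02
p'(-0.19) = -0.00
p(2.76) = -0.00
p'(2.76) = 0.00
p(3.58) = -0.00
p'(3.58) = 0.00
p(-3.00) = -0.00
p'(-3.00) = -0.00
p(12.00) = -0.00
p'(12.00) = 0.00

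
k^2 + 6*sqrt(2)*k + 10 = (k + sqrt(2))*(k + 5*sqrt(2))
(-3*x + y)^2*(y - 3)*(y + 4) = 9*x^2*y^2 + 9*x^2*y - 108*x^2 - 6*x*y^3 - 6*x*y^2 + 72*x*y + y^4 + y^3 - 12*y^2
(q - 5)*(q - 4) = q^2 - 9*q + 20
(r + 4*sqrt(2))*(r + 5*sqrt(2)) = r^2 + 9*sqrt(2)*r + 40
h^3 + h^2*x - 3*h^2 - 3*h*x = h*(h - 3)*(h + x)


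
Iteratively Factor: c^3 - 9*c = (c + 3)*(c^2 - 3*c) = (c - 3)*(c + 3)*(c)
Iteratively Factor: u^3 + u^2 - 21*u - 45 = (u - 5)*(u^2 + 6*u + 9) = (u - 5)*(u + 3)*(u + 3)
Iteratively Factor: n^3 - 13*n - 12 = (n - 4)*(n^2 + 4*n + 3) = (n - 4)*(n + 1)*(n + 3)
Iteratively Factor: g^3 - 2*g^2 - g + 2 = (g - 2)*(g^2 - 1) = (g - 2)*(g + 1)*(g - 1)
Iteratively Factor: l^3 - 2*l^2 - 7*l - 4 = (l - 4)*(l^2 + 2*l + 1) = (l - 4)*(l + 1)*(l + 1)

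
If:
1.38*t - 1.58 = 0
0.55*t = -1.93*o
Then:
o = -0.33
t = 1.14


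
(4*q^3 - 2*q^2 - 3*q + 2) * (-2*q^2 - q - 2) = -8*q^5 + 3*q^2 + 4*q - 4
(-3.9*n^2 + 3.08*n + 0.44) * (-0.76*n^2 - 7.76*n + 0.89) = 2.964*n^4 + 27.9232*n^3 - 27.7062*n^2 - 0.6732*n + 0.3916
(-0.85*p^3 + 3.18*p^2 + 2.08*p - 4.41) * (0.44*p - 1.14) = -0.374*p^4 + 2.3682*p^3 - 2.71*p^2 - 4.3116*p + 5.0274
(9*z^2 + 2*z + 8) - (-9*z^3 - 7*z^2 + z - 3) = 9*z^3 + 16*z^2 + z + 11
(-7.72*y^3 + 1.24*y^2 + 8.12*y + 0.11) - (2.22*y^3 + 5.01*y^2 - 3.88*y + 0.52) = -9.94*y^3 - 3.77*y^2 + 12.0*y - 0.41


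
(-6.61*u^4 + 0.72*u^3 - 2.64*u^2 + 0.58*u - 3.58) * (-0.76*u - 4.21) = 5.0236*u^5 + 27.2809*u^4 - 1.0248*u^3 + 10.6736*u^2 + 0.279*u + 15.0718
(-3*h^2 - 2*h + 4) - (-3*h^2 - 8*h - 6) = 6*h + 10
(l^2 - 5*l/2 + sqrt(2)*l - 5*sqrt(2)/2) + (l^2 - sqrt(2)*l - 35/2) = 2*l^2 - 5*l/2 - 35/2 - 5*sqrt(2)/2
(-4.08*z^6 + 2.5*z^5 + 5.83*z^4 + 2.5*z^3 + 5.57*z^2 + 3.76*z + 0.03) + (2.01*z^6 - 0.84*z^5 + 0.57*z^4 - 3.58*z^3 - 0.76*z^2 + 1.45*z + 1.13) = -2.07*z^6 + 1.66*z^5 + 6.4*z^4 - 1.08*z^3 + 4.81*z^2 + 5.21*z + 1.16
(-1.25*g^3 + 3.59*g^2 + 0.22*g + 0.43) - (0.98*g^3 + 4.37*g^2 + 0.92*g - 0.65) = -2.23*g^3 - 0.78*g^2 - 0.7*g + 1.08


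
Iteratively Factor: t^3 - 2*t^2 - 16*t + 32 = (t + 4)*(t^2 - 6*t + 8) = (t - 2)*(t + 4)*(t - 4)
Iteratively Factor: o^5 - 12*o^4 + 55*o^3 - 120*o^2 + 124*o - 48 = (o - 2)*(o^4 - 10*o^3 + 35*o^2 - 50*o + 24) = (o - 2)*(o - 1)*(o^3 - 9*o^2 + 26*o - 24) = (o - 2)^2*(o - 1)*(o^2 - 7*o + 12) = (o - 3)*(o - 2)^2*(o - 1)*(o - 4)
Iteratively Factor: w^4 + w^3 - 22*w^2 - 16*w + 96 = (w + 4)*(w^3 - 3*w^2 - 10*w + 24) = (w + 3)*(w + 4)*(w^2 - 6*w + 8) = (w - 2)*(w + 3)*(w + 4)*(w - 4)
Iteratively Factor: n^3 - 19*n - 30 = (n + 2)*(n^2 - 2*n - 15) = (n + 2)*(n + 3)*(n - 5)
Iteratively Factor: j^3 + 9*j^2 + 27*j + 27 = (j + 3)*(j^2 + 6*j + 9) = (j + 3)^2*(j + 3)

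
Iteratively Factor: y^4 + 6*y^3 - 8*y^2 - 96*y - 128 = (y + 2)*(y^3 + 4*y^2 - 16*y - 64) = (y + 2)*(y + 4)*(y^2 - 16) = (y - 4)*(y + 2)*(y + 4)*(y + 4)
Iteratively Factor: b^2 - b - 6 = (b - 3)*(b + 2)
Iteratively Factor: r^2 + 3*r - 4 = (r + 4)*(r - 1)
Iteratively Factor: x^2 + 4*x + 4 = (x + 2)*(x + 2)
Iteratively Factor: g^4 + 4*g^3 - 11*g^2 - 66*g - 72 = (g + 3)*(g^3 + g^2 - 14*g - 24) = (g + 2)*(g + 3)*(g^2 - g - 12) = (g + 2)*(g + 3)^2*(g - 4)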